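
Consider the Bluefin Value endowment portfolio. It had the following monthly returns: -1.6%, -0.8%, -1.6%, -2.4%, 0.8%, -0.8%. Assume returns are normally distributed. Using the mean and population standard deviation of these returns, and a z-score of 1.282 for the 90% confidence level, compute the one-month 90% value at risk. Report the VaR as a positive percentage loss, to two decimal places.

2.35

r̄ = (-1.6 − 0.8 − 1.6 − 2.4 + 0.8 − 0.8) / 6 = -6.40 / 6 = -1.0667%
Population std dev = √[5.9733 / 6] = 0.9978%
VaR = −(r̄ − z·σ) = −(-1.0667 − 1.282 × 0.9978) = −(-2.3459) = 2.3459%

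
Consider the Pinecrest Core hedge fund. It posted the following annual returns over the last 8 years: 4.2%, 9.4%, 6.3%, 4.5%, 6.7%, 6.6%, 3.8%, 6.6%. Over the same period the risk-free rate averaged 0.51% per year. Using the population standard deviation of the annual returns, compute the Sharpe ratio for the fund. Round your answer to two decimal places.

r̄ = (4.2 + 9.4 + 6.3 + 4.5 + 6.7 + 6.6 + 3.8 + 6.6) / 8 = 6.0125%
Population σ = √[Σ(r − r̄)² / 8] = √[23.1888 / 8] = √2.8986 = 1.7025%
Sharpe = (r̄ − rf) / σ = (6.0125 − 0.51) / 1.7025 = 5.5025 / 1.7025 = 3.2320

3.23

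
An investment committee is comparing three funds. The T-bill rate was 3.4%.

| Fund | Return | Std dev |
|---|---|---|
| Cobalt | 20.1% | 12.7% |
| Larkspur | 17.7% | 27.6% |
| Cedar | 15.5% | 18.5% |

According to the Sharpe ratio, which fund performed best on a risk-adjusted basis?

Cobalt: Sharpe ratio = (20.1% − 3.4%) / 12.7% = 1.315
Larkspur: Sharpe ratio = (17.7% − 3.4%) / 27.6% = 0.518
Cedar: Sharpe ratio = (15.5% − 3.4%) / 18.5% = 0.654
Highest: Cobalt (1.315).

Cobalt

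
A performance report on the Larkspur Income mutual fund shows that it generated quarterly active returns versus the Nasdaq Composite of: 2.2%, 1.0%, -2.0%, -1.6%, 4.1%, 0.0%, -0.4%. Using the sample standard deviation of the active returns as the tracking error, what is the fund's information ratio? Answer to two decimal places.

Mean return μ = 3.30 / 7 = 0.4714%
Sample std dev = √[27.8143 / 6] = 2.1531%
IR = μ / tracking error = 0.4714 / 2.1531 = 0.2189

0.22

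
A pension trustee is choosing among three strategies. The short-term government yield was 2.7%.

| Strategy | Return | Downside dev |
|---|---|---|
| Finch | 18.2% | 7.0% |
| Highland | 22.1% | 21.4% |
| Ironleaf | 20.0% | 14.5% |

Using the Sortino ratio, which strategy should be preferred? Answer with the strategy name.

Finch

Finch: Sortino ratio = (18.2% − 2.7%) / 7.0% = 2.214
Highland: Sortino ratio = (22.1% − 2.7%) / 21.4% = 0.907
Ironleaf: Sortino ratio = (20.0% − 2.7%) / 14.5% = 1.193
Highest: Finch (2.214).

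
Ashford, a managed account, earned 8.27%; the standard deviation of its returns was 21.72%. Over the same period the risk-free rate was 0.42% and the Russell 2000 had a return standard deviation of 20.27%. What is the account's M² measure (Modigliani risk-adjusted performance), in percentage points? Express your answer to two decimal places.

7.75

Sharpe = (Rp − Rf) / σp = (8.27% − 0.42%) / 21.72% = 0.3614
M² = Rf + Sharpe × σm = 0.42% + 0.3614 × 20.27% = 7.7456%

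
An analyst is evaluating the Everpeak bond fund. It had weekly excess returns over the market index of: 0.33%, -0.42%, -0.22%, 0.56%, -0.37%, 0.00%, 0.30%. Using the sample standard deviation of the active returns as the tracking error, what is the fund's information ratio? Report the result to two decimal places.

Mean return r̄ = 0.180 / 7 = 0.0257%
Σ(r − r̄)² = (0.33 − 0.0257)² + (-0.42 − 0.0257)² + (-0.22 − 0.0257)² + … = 0.8696
σ = √[0.8696 / 6] = 0.3807%
IR = r̄ / tracking error = 0.0257 / 0.3807 = 0.0675

0.07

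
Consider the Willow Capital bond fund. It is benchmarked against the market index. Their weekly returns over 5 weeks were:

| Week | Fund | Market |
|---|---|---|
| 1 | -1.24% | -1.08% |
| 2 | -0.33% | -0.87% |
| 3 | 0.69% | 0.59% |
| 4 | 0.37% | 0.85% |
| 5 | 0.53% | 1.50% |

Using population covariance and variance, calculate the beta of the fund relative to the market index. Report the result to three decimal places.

0.622

r̄p = 0.0040%,  r̄m = 0.1980%
Cov = Σ(rp − r̄p)(rm − r̄m) / 5 = 0.6278
Var(rm) = Σ(rm − r̄m)² / 5 = 1.0096
β = Cov / Var = 0.6278 / 1.0096 = 0.6218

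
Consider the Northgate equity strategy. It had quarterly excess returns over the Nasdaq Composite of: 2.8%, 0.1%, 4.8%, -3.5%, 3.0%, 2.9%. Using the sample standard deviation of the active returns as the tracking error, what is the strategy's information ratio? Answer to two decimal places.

Mean return μ = 10.10 / 6 = 1.6833%
Σ(r − μ)² = 43.5483; sample σ = √(43.5483/5) = 2.9512%
IR = μ / tracking error = 1.6833 / 2.9512 = 0.5704

0.57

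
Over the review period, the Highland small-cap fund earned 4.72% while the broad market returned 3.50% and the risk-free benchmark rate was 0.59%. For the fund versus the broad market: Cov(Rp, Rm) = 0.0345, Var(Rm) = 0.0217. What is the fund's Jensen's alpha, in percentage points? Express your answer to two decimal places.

-0.50

β = Cov / Var = 0.0345 / 0.0217 = 1.5899
E[R] = Rf + β(Rm − Rf) = 0.59% + 1.5899 × (3.50% − 0.59%) = 5.2166%
α = Rp − E[R] = 4.72% − 5.2166% = -0.4966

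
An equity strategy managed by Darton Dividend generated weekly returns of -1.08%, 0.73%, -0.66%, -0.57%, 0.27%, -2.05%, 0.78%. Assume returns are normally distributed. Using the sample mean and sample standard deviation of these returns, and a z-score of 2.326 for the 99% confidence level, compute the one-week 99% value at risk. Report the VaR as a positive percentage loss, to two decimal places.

r̄ = (-1.08 + 0.73 − 0.66 − 0.57 + 0.27 − 2.05 + 0.78) / 7 = -0.3686%
Σ(r − r̄)² = (-1.08 − (-0.3686))² + (0.73 − (-0.3686))² + … = 6.3927
σ = √[6.3927 / 6] = 1.0322%
VaR = −(r̄ − z·σ) = −(-0.3686 − 2.326 × 1.0322) = −(-2.7695) = 2.7695%

2.77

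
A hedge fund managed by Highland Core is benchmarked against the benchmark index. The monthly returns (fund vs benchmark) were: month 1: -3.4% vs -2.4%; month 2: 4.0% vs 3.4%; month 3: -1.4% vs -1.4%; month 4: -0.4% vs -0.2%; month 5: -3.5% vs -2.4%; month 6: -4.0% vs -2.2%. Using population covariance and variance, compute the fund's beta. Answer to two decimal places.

1.32

r̄p = -1.4500%,  r̄m = -0.8667%
Cov = Σ(rp − r̄p)(rm − r̄m) / 6 = 5.5767
Var(rm) = Σ(rm − r̄m)² / 6 = 4.2356
β = Cov / Var = 5.5767 / 4.2356 = 1.3166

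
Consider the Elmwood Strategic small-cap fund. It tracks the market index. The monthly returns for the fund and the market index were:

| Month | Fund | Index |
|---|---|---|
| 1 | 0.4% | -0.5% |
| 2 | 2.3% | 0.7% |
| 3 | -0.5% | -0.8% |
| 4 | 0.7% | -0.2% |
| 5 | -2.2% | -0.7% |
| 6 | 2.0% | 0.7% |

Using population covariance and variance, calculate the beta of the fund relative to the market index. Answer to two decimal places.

2.17

r̄p = 0.4500%,  r̄m = -0.1333%
Cov = Σ(rp − r̄p)(rm − r̄m) / 6 = 0.8283
Var(rm) = Σ(rm − r̄m)² / 6 = 0.3822
β = Cov / Var = 0.8283 / 0.3822 = 2.1672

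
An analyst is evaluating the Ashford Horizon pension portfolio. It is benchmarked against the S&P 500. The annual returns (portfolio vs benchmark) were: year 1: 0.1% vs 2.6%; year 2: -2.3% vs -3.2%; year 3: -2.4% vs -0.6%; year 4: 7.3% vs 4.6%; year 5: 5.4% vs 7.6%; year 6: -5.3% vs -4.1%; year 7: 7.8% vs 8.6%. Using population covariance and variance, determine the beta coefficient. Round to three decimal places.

0.976

r̄p = 1.5143%,  r̄m = 2.2143%
Cov = Σ(rp − r̄p)(rm − r̄m) / 7 = 21.2884
Var(rm) = Σ(rm − r̄m)² / 7 = 21.8184
β = Cov / Var = 21.2884 / 21.8184 = 0.9757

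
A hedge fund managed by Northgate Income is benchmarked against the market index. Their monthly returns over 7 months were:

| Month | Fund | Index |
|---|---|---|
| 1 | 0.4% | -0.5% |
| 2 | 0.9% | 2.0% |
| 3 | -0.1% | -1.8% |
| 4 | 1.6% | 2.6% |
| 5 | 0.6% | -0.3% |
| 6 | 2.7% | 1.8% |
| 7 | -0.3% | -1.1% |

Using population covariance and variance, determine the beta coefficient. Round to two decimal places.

0.49

r̄p = 0.8286%,  r̄m = 0.3857%
Cov = Σ(rp − r̄p)(rm − r̄m) / 7 = 1.2447
Var(rm) = Σ(rm − r̄m)² / 7 = 2.5355
β = Cov / Var = 1.2447 / 2.5355 = 0.4909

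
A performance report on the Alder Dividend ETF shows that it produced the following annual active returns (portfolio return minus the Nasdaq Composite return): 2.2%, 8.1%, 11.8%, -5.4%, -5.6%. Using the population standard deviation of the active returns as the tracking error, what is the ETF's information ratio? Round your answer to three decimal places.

0.317

r̄ = (2.2 + 8.1 + 11.8 − 5.4 − 5.6) / 5 = 11.10 / 5 = 2.2200%
Population std dev = √[245.5680 / 5] = 7.0081%
IR = r̄ / tracking error = 2.2200 / 7.0081 = 0.3168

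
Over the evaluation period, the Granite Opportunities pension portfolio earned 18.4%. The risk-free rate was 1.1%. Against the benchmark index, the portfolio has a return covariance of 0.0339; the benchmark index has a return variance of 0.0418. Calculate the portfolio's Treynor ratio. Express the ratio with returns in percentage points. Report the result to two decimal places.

21.33

β = Cov / Var = 0.0339 / 0.0418 = 0.8110
Treynor = (Rp − Rf) / β = (18.4% − 1.1%) / 0.8110 = 17.30 / 0.8110 = 21.3317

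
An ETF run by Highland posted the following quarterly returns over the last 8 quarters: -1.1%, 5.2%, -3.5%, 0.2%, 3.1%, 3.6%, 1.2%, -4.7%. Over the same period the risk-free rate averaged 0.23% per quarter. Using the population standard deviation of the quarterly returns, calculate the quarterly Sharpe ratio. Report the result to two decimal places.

r̄ = (-1.1 + 5.2 − 3.5 + 0.2 + 3.1 + 3.6 + 1.2 − 4.7) / 8 = 4.00 / 8 = 0.5000%
Population σ = √[Σ(r − r̄)² / 8] = √[84.6400 / 8] = √10.5800 = 3.2527%
Sharpe = (r̄ − rf) / σ = (0.5000 − 0.23) / 3.2527 = 0.2700 / 3.2527 = 0.0830

0.08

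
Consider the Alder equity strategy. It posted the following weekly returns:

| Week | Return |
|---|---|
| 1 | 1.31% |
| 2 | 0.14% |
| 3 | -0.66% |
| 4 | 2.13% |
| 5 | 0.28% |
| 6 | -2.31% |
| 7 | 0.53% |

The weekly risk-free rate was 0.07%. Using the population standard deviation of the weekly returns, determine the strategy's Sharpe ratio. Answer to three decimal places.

0.101

r̄ = (1.31 + 0.14 − 0.66 + 2.13 + 0.28 − 2.31 + 0.53) / 7 = 1.420 / 7 = 0.2029%
Σ(r − r̄)² = (1.31 − 0.2029)² + (0.14 − 0.2029)² + (-0.66 − 0.2029)² + … = 12.1155
population σ = √(12.1155 / 7) = √1.7308 = 1.3156%
Sharpe = (r̄ − rf) / σ = (0.2029 − 0.07) / 1.3156 = 0.1329 / 1.3156 = 0.1010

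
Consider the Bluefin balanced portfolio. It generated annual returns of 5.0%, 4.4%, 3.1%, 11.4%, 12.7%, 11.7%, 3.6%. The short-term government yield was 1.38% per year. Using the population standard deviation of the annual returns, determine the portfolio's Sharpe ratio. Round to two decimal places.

1.52

r̄ = (5 + 4.4 + 3.1 + 11.4 + 12.7 + 11.7 + 3.6) / 7 = 51.90 / 7 = 7.4143%
Σ(r − r̄)² = (5 − 7.4143)² + (4.4 − 7.4143)² + (3.1 − 7.4143)² + … = 110.2686
population σ = √(110.2686 / 7) = √15.7527 = 3.9690%
Sharpe = (r̄ − rf) / σ = (7.4143 − 1.38) / 3.9690 = 6.0343 / 3.9690 = 1.5204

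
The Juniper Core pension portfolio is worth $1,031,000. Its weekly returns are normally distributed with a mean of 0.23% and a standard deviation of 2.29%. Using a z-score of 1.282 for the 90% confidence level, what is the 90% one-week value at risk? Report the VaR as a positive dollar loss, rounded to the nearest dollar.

$27,897

Return at the 90% tail: μ − z·σ = 0.23% − 1.282 × 2.29% = 0.23 − 2.93578 = -2.70578%
VaR = −(-2.70578%) × $1,031,000 = 2.70578% × $1,031,000 = $27,897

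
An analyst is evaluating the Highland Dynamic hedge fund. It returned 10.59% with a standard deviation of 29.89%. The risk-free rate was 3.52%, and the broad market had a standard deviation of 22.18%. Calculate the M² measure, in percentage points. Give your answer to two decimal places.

Sharpe = (Rp − Rf) / σp = (10.59% − 3.52%) / 29.89% = 0.2365
M² = Rf + Sharpe × σm = 3.52% + 0.2365 × 22.18% = 8.7656%

8.77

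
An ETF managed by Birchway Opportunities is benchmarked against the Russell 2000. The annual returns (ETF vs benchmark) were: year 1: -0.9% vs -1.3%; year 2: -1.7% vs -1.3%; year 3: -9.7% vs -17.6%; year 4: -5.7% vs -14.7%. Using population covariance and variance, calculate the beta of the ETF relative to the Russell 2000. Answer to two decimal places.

r̄p = -4.5000%,  r̄m = -8.7250%
Cov = Σ(rp − r̄p)(rm − r̄m) / 4 = 25.2100
Var(rm) = Σ(rm − r̄m)² / 4 = 56.1819
β = Cov / Var = 25.2100 / 56.1819 = 0.4487

0.45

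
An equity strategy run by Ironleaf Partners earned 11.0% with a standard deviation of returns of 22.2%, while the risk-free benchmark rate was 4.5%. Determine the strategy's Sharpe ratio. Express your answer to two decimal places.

Sharpe = (Rp − Rf) / σp = (11.0% − 4.5%) / 22.2% = 6.50% / 22.2% = 0.2928

0.29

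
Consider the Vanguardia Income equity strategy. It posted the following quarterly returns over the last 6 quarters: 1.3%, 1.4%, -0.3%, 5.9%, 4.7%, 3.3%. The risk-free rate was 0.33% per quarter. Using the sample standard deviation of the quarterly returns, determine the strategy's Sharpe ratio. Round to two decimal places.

μ = (1.3 + 1.4 − 0.3 + 5.9 + 4.7 + 3.3) / 6 = 16.30 / 6 = 2.7167%
Σ(r − μ)² = 27.2483; sample σ = √(27.2483/5) = 2.3345%
Sharpe = (μ − rf) / σ = (2.7167 − 0.33) / 2.3345 = 2.3867 / 2.3345 = 1.0224

1.02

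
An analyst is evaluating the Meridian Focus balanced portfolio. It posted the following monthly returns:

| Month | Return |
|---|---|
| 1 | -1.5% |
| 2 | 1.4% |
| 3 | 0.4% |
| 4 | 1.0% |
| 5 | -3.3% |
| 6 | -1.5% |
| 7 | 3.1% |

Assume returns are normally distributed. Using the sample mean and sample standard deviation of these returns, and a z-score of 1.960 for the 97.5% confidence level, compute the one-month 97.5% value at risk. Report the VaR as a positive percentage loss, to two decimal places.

r̄ = (-1.5 + 1.4 + 0.4 + 1 − 3.3 − 1.5 + 3.1) / 7 = -0.40 / 7 = -0.0571%
Sample σ = √[Σ(r − r̄)² / 6] = √[28.0971 / 6] = √4.6829 = 2.1640%
VaR = −(r̄ − z·σ) = −(-0.0571 − 1.960 × 2.1640) = −(-4.2985) = 4.2985%

4.30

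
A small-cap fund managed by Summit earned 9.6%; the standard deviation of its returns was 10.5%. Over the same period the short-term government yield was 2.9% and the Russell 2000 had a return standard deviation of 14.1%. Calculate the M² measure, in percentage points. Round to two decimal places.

Sharpe = (Rp − Rf) / σp = (9.6% − 2.9%) / 10.5% = 0.6381
M² = Rf + Sharpe × σm = 2.9% + 0.6381 × 14.1% = 11.8972%

11.90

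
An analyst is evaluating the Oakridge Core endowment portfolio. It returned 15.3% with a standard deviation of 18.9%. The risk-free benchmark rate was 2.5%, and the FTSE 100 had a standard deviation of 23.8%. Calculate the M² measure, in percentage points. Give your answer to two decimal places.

18.62

Sharpe = (Rp − Rf) / σp = (15.3% − 2.5%) / 18.9% = 0.6772
M² = Rf + Sharpe × σm = 2.5% + 0.6772 × 23.8% = 18.6174%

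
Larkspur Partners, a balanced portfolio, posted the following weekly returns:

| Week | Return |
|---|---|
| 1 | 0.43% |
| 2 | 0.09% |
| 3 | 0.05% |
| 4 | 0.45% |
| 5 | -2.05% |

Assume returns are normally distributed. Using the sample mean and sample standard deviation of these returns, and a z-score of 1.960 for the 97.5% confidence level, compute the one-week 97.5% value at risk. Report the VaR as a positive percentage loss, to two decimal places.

μ = (0.43 + 0.09 + 0.05 + 0.45 − 2.05) / 5 = -1.030 / 5 = -0.2060%
Sample σ = √[Σ(r − μ)² / 4] = √[4.3883 / 4] = √1.0971 = 1.0474%
VaR = −(μ − z·σ) = −(-0.2060 − 1.960 × 1.0474) = −(-2.2589) = 2.2589%

2.26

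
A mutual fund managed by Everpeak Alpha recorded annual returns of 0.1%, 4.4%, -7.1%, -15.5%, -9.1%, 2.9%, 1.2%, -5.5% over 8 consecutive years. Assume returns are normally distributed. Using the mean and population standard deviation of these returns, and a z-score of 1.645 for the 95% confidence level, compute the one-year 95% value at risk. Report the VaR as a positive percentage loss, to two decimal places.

14.15

Mean return r̄ = -28.60 / 8 = -3.5750%
Σ(r − r̄)² = (0.1 − (-3.5750))² + (4.4 − (-3.5750))² + … = 330.6950
population σ = √(330.6950 / 8) = √41.3369 = 6.4294%
VaR = −(r̄ − z·σ) = −(-3.5750 − 1.645 × 6.4294) = −(-14.1514) = 14.1514%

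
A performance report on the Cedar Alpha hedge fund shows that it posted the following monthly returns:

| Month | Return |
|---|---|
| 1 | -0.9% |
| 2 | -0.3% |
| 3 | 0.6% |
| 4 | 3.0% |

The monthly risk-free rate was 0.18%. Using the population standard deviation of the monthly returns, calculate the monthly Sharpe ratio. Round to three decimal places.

0.283

Mean return r̄ = 2.40 / 4 = 0.6000%
Σ(r − r̄)² = (-0.9 − 0.6000)² + (-0.3 − 0.6000)² + … = 8.8200
σ = √[8.8200 / 4] = 1.4849%
Sharpe = (r̄ − rf) / σ = (0.6000 − 0.18) / 1.4849 = 0.4200 / 1.4849 = 0.2828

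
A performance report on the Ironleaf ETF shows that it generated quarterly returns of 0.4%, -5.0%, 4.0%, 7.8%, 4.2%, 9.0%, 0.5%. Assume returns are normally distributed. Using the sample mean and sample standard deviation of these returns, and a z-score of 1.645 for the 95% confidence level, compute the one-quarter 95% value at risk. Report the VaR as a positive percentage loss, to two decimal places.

r̄ = (0.4 − 5 + 4 + 7.8 + 4.2 + 9 + 0.5) / 7 = 20.90 / 7 = 2.9857%
Σ(r − r̄)² = 138.4886; sample σ = √(138.4886/6) = 4.8043%
VaR = −(r̄ − z·σ) = −(2.9857 − 1.645 × 4.8043) = −(-4.9174) = 4.9174%

4.92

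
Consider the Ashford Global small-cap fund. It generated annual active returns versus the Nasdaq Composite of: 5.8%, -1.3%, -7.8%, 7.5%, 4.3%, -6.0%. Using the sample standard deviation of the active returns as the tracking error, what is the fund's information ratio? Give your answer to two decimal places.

0.06

r̄ = (5.8 − 1.3 − 7.8 + 7.5 + 4.3 − 6) / 6 = 2.50 / 6 = 0.4167%
Σ(r − r̄)² = 205.8683; sample σ = √(205.8683/5) = 6.4167%
IR = r̄ / tracking error = 0.4167 / 6.4167 = 0.0649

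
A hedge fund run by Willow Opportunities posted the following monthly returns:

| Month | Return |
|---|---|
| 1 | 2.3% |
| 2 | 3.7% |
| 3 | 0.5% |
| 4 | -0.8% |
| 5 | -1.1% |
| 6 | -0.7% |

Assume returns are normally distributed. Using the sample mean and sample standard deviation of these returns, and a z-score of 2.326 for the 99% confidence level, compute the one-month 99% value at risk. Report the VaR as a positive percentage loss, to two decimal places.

3.89

Mean return μ = 3.90 / 6 = 0.6500%
Σ(r − μ)² = 19.0350; sample σ = √(19.0350/5) = 1.9512%
VaR = −(μ − z·σ) = −(0.6500 − 2.326 × 1.9512) = −(-3.8885) = 3.8885%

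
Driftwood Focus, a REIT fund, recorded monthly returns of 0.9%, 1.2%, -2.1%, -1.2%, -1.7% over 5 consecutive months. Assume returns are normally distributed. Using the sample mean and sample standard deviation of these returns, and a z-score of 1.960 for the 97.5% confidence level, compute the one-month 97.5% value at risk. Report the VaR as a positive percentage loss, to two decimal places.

3.57

μ = (0.9 + 1.2 − 2.1 − 1.2 − 1.7) / 5 = -0.5800%
Sample std dev = √[9.3080 / 4] = 1.5255%
VaR = −(μ − z·σ) = −(-0.5800 − 1.960 × 1.5255) = −(-3.5700) = 3.5700%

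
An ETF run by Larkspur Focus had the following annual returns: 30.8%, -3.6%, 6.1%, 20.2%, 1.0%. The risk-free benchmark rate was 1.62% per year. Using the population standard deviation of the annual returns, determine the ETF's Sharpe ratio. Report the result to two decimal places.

0.73

r̄ = (30.8 − 3.6 + 6.1 + 20.2 + 1) / 5 = 54.50 / 5 = 10.9000%
Σ(r − r̄)² = (30.8 − 10.9000)² + (-3.6 − 10.9000)² + (6.1 − 10.9000)² + … = 813.8000
population σ = √(813.8000 / 5) = √162.7600 = 12.7577%
Sharpe = (r̄ − rf) / σ = (10.9000 − 1.62) / 12.7577 = 9.2800 / 12.7577 = 0.7274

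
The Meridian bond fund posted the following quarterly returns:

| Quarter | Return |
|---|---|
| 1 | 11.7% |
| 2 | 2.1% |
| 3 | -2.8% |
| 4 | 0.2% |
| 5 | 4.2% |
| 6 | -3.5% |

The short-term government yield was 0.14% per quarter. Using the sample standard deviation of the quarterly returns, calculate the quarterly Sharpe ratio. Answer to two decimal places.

μ = (11.7 + 2.1 − 2.8 + 0.2 + 4.2 − 3.5) / 6 = 1.9833%
Σ(r − μ)² = (11.7 − 1.9833)² + (2.1 − 1.9833)² + … = 155.4683
σ = √[155.4683 / 5] = 5.5762%
Sharpe = (μ − rf) / σ = (1.9833 − 0.14) / 5.5762 = 1.8433 / 5.5762 = 0.3306

0.33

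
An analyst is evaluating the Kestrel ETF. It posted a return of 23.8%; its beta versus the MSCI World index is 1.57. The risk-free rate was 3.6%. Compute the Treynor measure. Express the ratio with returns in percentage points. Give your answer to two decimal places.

Treynor = (Rp − Rf) / β = (23.8% − 3.6%) / 1.57 = 20.20 / 1.57 = 12.8662

12.87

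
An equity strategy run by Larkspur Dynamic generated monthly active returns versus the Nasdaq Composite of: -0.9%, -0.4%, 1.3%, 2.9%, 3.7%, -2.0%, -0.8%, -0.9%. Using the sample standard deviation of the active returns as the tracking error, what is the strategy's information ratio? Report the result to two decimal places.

0.18

Mean return μ = 2.90 / 8 = 0.3625%
Sample σ = √[Σ(r − μ)² / 7] = √[29.1588 / 7] = √4.1655 = 2.0410%
IR = μ / tracking error = 0.3625 / 2.0410 = 0.1776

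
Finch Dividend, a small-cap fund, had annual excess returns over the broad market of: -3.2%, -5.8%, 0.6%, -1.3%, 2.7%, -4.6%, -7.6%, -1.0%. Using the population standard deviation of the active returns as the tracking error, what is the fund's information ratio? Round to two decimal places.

r̄ = (-3.2 − 5.8 + 0.6 − 1.3 + 2.7 − 4.6 − 7.6 − 1) / 8 = -2.5250%
Σ(r − r̄)² = (-3.2 − (-2.5250))² + (-5.8 − (-2.5250))² + … = 82.1350
population σ = √(82.1350 / 8) = √10.2669 = 3.2042%
IR = r̄ / tracking error = -2.5250 / 3.2042 = -0.7880

-0.79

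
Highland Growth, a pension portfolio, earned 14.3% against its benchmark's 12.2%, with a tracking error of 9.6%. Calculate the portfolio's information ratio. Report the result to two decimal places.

0.22

IR = (Rp − Rb) / TE = (14.3% − 12.2%) / 9.6% = 2.10% / 9.6% = 0.2188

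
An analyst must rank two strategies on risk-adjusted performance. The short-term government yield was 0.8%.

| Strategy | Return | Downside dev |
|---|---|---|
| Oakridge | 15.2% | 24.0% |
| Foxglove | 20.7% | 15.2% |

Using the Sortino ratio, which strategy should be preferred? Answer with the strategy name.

Oakridge: Sortino ratio = (15.2% − 0.8%) / 24.0% = 0.600
Foxglove: Sortino ratio = (20.7% − 0.8%) / 15.2% = 1.309
Highest: Foxglove (1.309).

Foxglove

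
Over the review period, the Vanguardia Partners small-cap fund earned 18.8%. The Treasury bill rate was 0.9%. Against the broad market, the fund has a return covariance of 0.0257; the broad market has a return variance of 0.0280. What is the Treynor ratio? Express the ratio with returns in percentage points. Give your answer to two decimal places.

19.50

β = Cov / Var = 0.0257 / 0.0280 = 0.9179
Treynor = (Rp − Rf) / β = (18.8% − 0.9%) / 0.9179 = 17.90 / 0.9179 = 19.5010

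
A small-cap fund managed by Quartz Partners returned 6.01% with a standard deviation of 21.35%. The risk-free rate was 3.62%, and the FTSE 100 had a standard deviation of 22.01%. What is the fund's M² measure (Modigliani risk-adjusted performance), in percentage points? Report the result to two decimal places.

Sharpe = (Rp − Rf) / σp = (6.01% − 3.62%) / 21.35% = 0.1119
M² = Rf + Sharpe × σm = 3.62% + 0.1119 × 22.01% = 6.0829%

6.08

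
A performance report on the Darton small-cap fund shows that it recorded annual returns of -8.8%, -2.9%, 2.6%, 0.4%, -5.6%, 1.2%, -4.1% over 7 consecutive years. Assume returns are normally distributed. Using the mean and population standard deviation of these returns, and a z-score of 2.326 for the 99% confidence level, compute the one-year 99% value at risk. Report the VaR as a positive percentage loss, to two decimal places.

11.25

r̄ = (-8.8 − 2.9 + 2.6 + 0.4 − 5.6 + 1.2 − 4.1) / 7 = -17.20 / 7 = -2.4571%
Σ(r − r̄)² = (-8.8 − (-2.4571))² + (-2.9 − (-2.4571))² + … = 100.1171
σ = √[100.1171 / 7] = 3.7819%
VaR = −(r̄ − z·σ) = −(-2.4571 − 2.326 × 3.7819) = −(-11.2538) = 11.2538%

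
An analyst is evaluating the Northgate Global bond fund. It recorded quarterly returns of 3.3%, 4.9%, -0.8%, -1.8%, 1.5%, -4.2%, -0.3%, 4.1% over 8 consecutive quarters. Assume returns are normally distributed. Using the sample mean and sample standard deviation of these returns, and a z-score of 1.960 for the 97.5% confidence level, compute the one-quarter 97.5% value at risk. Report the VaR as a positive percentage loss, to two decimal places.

5.36

Mean return r̄ = 6.70 / 8 = 0.8375%
Σ(r − r̄)² = 69.9588; sample σ = √(69.9588/7) = 3.1613%
VaR = −(r̄ − z·σ) = −(0.8375 − 1.960 × 3.1613) = −(-5.3586) = 5.3586%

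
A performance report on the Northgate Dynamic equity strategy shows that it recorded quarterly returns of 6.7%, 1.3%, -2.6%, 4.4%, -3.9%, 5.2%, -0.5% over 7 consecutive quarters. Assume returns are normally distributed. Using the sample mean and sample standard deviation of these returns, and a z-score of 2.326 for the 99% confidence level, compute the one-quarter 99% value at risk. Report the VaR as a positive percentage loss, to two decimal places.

7.94

r̄ = (6.7 + 1.3 − 2.6 + 4.4 − 3.9 + 5.2 − 0.5) / 7 = 1.5143%
Sample σ = √[Σ(r − r̄)² / 6] = √[99.1486 / 6] = √16.5248 = 4.0651%
VaR = −(r̄ − z·σ) = −(1.5143 − 2.326 × 4.0651) = −(-7.9411) = 7.9411%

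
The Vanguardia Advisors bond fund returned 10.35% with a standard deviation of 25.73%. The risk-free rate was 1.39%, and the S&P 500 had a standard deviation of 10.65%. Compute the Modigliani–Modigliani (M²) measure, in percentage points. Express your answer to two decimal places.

5.10

Sharpe = (Rp − Rf) / σp = (10.35% − 1.39%) / 25.73% = 0.3482
M² = Rf + Sharpe × σm = 1.39% + 0.3482 × 10.65% = 5.0983%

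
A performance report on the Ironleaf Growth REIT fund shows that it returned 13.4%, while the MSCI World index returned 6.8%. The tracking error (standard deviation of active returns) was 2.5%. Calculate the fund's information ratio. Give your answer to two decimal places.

IR = (Rp − Rb) / TE = (13.4% − 6.8%) / 2.5% = 6.60% / 2.5% = 2.6400

2.64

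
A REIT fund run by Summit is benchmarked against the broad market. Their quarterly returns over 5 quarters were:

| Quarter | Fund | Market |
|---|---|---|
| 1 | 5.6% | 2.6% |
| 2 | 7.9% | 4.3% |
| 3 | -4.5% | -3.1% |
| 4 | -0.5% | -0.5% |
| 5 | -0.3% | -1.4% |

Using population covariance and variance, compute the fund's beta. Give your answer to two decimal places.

1.65

r̄p = 1.6400%,  r̄m = 0.3800%
Cov = Σ(rp − r̄p)(rm − r̄m) / 5 = 12.0068
Var(rm) = Σ(rm − r̄m)² / 5 = 7.2696
β = Cov / Var = 12.0068 / 7.2696 = 1.6516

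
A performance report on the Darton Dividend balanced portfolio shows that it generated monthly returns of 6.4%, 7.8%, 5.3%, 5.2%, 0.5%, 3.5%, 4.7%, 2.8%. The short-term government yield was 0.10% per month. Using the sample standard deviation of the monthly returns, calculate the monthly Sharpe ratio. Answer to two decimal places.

1.96

μ = (6.4 + 7.8 + 5.3 + 5.2 + 0.5 + 3.5 + 4.7 + 2.8) / 8 = 36.20 / 8 = 4.5250%
Σ(r − μ)² = (6.4 − 4.5250)² + (7.8 − 4.5250)² + … = 35.5550
sample σ = √(35.5550 / 7) = √5.0793 = 2.2537%
Sharpe = (μ − rf) / σ = (4.5250 − 0.1) / 2.2537 = 4.4250 / 2.2537 = 1.9634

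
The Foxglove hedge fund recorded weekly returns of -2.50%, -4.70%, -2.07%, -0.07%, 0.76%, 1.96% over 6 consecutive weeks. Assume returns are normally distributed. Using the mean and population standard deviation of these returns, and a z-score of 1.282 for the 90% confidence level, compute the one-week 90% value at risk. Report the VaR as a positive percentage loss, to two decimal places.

3.96

r̄ = (-2.5 − 4.7 − 2.07 − 0.07 + 0.76 + 1.96) / 6 = -6.620 / 6 = -1.1033%
Σ(r − r̄)² = 29.7449; population σ = √(29.7449/6) = 2.2265%
VaR = −(r̄ − z·σ) = −(-1.1033 − 1.282 × 2.2265) = −(-3.9577) = 3.9577%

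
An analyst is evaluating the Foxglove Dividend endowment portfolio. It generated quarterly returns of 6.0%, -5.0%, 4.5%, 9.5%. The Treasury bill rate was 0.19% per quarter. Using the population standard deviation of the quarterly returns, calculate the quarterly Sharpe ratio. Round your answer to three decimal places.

Mean return μ = 15.00 / 4 = 3.7500%
Σ(r − μ)² = (6 − 3.7500)² + (-5 − 3.7500)² + … = 115.2500
σ = √[115.2500 / 4] = 5.3677%
Sharpe = (μ − rf) / σ = (3.7500 − 0.19) / 5.3677 = 3.5600 / 5.3677 = 0.6632

0.663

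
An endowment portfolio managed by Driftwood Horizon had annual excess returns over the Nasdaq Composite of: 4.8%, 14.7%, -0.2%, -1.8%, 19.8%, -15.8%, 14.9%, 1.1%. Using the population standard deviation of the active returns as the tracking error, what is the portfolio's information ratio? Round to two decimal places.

0.43

r̄ = (4.8 + 14.7 − 0.2 − 1.8 + 19.8 − 15.8 + 14.9 + 1.1) / 8 = 37.50 / 8 = 4.6875%
Population std dev = √[931.5288 / 8] = 10.7908%
IR = r̄ / tracking error = 4.6875 / 10.7908 = 0.4344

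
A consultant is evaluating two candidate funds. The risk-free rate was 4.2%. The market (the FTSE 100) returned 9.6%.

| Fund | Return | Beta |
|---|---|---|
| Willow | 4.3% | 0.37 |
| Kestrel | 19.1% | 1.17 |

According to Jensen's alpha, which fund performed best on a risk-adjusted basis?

Willow: α = 4.3% − [4.2% + 0.37 × (9.6% − 4.2%)] = -1.898
Kestrel: α = 19.1% − [4.2% + 1.17 × (9.6% − 4.2%)] = 8.582
Highest: Kestrel (8.582).

Kestrel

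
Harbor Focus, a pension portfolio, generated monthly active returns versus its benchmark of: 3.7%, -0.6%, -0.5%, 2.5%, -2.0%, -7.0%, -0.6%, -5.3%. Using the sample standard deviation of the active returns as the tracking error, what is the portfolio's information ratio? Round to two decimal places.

-0.34

μ = (3.7 − 0.6 − 0.5 + 2.5 − 2 − 7 − 0.6 − 5.3) / 8 = -9.80 / 8 = -1.2250%
Sample σ = √[Σ(r − μ)² / 7] = √[89.9950 / 7] = √12.8564 = 3.5856%
IR = μ / tracking error = -1.2250 / 3.5856 = -0.3416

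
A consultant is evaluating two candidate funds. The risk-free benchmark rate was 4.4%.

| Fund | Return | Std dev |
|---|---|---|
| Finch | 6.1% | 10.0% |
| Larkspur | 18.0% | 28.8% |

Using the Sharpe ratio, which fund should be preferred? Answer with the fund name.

Finch: Sharpe ratio = (6.1% − 4.4%) / 10.0% = 0.170
Larkspur: Sharpe ratio = (18.0% − 4.4%) / 28.8% = 0.472
Highest: Larkspur (0.472).

Larkspur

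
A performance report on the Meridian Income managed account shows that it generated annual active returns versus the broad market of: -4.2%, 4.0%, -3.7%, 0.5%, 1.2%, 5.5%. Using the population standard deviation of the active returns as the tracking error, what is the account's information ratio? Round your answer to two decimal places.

0.15

μ = (-4.2 + 4 − 3.7 + 0.5 + 1.2 + 5.5) / 6 = 3.30 / 6 = 0.5500%
Σ(r − μ)² = (-4.2 − 0.5500)² + (4 − 0.5500)² + (-3.7 − 0.5500)² + … = 77.4550
population σ = √(77.4550 / 6) = √12.9092 = 3.5929%
IR = μ / tracking error = 0.5500 / 3.5929 = 0.1531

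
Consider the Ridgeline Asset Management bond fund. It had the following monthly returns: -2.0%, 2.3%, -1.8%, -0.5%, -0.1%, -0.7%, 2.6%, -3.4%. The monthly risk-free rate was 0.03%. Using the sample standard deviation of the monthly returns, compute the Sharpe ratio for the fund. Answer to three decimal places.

-0.232

Mean return r̄ = -3.60 / 8 = -0.4500%
Σ(r − r̄)² = (-2 − (-0.4500))² + (2.3 − (-0.4500))² + (-1.8 − (-0.4500))² + … = 29.9800
σ = √[29.9800 / 7] = 2.0695%
Sharpe = (r̄ − rf) / σ = (-0.4500 − 0.03) / 2.0695 = -0.4800 / 2.0695 = -0.2319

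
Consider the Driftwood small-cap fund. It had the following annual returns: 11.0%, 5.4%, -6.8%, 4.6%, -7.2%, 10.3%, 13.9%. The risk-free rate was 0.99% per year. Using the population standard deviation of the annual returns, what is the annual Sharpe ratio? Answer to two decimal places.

r̄ = (11 + 5.4 − 6.8 + 4.6 − 7.2 + 10.3 + 13.9) / 7 = 4.4571%
Σ(r − r̄)² = (11 − 4.4571)² + (5.4 − 4.4571)² + (-6.8 − 4.4571)² + … = 429.6371
σ = √[429.6371 / 7] = 7.8343%
Sharpe = (r̄ − rf) / σ = (4.4571 − 0.99) / 7.8343 = 3.4671 / 7.8343 = 0.4426

0.44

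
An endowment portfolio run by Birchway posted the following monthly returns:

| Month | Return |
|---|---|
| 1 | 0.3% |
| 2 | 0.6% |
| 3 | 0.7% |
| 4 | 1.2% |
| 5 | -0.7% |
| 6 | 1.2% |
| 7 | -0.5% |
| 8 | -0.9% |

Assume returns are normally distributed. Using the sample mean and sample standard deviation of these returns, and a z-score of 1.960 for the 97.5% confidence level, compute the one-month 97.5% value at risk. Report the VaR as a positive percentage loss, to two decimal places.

μ = (0.3 + 0.6 + 0.7 + 1.2 − 0.7 + 1.2 − 0.5 − 0.9) / 8 = 1.90 / 8 = 0.2375%
Σ(r − μ)² = (0.3 − 0.2375)² + (0.6 − 0.2375)² + … = 4.9188
sample σ = √(4.9188 / 7) = √0.7027 = 0.8383%
VaR = −(μ − z·σ) = −(0.2375 − 1.960 × 0.8383) = −(-1.4056) = 1.4056%

1.41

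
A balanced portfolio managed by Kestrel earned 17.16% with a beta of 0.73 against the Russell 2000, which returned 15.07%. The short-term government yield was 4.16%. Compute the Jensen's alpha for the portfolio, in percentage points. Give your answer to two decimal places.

CAPM expected return = Rf + β(Rm − Rf) = 4.16% + 0.73 × (15.07% − 4.16%) = 4.16 + 0.73 × 10.91 = 12.1243%
Jensen's α = Rp − E[R] = 17.16% − 12.1243% = 5.0357

5.04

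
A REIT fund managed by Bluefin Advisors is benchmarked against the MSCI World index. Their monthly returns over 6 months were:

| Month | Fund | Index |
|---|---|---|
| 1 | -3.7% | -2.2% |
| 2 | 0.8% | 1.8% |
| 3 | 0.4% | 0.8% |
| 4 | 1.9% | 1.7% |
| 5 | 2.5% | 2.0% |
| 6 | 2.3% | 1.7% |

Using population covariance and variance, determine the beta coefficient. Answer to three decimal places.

1.395

r̄p = 0.7000%,  r̄m = 0.9667%
Cov = Σ(rp − r̄p)(rm − r̄m) / 6 = 2.9967
Var(rm) = Σ(rm − r̄m)² / 6 = 2.1489
β = Cov / Var = 2.9967 / 2.1489 = 1.3945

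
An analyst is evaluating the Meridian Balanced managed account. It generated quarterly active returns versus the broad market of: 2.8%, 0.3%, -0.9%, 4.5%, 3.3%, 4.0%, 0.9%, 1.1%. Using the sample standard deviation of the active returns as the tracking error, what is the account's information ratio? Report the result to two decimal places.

μ = (2.8 + 0.3 − 0.9 + 4.5 + 3.3 + 4 + 0.9 + 1.1) / 8 = 16.00 / 8 = 2.0000%
Σ(r − μ)² = (2.8 − 2.0000)² + (0.3 − 2.0000)² + … = 25.9000
σ = √[25.9000 / 7] = 1.9235%
IR = μ / tracking error = 2.0000 / 1.9235 = 1.0398

1.04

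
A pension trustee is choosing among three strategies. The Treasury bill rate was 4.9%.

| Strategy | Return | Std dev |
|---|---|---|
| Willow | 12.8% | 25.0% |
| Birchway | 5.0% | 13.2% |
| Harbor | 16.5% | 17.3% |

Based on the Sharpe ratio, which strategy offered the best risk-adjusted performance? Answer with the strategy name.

Harbor

Willow: Sharpe ratio = (12.8% − 4.9%) / 25.0% = 0.316
Birchway: Sharpe ratio = (5.0% − 4.9%) / 13.2% = 0.008
Harbor: Sharpe ratio = (16.5% − 4.9%) / 17.3% = 0.671
Highest: Harbor (0.671).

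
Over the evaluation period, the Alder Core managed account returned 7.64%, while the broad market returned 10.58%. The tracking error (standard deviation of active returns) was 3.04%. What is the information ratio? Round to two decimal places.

IR = (Rp − Rb) / TE = (7.64% − 10.58%) / 3.04% = -2.94% / 3.04% = -0.9671

-0.97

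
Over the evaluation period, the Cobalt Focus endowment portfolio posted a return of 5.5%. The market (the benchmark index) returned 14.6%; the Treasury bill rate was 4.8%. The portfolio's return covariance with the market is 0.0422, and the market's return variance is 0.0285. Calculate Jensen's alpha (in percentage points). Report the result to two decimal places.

-13.81

β = Cov / Var = 0.0422 / 0.0285 = 1.4807
E[R] = Rf + β(Rm − Rf) = 4.8% + 1.4807 × (14.6% − 4.8%) = 19.3109%
α = Rp − E[R] = 5.5% − 19.3109% = -13.8109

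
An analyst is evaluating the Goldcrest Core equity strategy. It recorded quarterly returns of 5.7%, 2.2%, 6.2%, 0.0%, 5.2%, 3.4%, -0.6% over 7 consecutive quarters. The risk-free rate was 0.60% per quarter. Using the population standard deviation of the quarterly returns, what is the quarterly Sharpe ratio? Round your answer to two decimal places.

1.01

Mean return r̄ = 22.10 / 7 = 3.1571%
Σ(r − r̄)² = 44.9571; population σ = √(44.9571/7) = 2.5343%
Sharpe = (r̄ − rf) / σ = (3.1571 − 0.6) / 2.5343 = 2.5571 / 2.5343 = 1.0090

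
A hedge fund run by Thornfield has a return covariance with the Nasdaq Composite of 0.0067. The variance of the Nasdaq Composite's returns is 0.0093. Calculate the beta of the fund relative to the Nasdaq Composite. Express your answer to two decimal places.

β = Cov(Rp, Rm) / Var(Rm) = 0.0067 / 0.0093 = 0.7204

0.72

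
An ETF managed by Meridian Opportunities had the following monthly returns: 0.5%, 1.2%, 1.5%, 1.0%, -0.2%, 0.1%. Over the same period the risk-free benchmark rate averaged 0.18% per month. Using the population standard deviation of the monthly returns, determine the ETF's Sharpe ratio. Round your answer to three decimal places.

0.833

r̄ = (0.5 + 1.2 + 1.5 + 1 − 0.2 + 0.1) / 6 = 0.6833%
Population std dev = √[2.1883 / 6] = 0.6039%
Sharpe = (r̄ − rf) / σ = (0.6833 − 0.18) / 0.6039 = 0.5033 / 0.6039 = 0.8334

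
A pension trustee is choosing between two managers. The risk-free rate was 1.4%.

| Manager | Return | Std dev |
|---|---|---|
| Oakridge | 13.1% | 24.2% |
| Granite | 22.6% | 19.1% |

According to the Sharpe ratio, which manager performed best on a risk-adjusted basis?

Granite

Oakridge: Sharpe ratio = (13.1% − 1.4%) / 24.2% = 0.483
Granite: Sharpe ratio = (22.6% − 1.4%) / 19.1% = 1.110
Highest: Granite (1.110).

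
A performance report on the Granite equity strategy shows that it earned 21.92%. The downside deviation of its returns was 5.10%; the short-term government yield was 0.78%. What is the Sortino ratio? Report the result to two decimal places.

4.15

Sortino = (Rp − Rf) / σd = (21.92% − 0.78%) / 5.10% = 21.14% / 5.10% = 4.1451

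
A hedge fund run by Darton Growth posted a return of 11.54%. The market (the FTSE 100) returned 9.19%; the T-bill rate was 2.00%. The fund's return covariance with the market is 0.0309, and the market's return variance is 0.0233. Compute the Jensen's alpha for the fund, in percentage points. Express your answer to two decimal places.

0.00

β = Cov / Var = 0.0309 / 0.0233 = 1.3262
E[R] = Rf + β(Rm − Rf) = 2.00% + 1.3262 × (9.19% − 2.00%) = 11.5354%
α = Rp − E[R] = 11.54% − 11.5354% = 0.0046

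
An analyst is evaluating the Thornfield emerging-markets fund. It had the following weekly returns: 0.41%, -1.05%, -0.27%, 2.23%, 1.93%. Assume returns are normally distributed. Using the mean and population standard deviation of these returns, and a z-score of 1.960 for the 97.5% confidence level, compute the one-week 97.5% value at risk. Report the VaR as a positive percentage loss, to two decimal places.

1.82

Mean return r̄ = 3.250 / 5 = 0.6500%
Σ(r − r̄)² = (0.41 − 0.6500)² + (-1.05 − 0.6500)² + (-0.27 − 0.6500)² + … = 7.9288
σ = √[7.9288 / 5] = 1.2593%
VaR = −(r̄ − z·σ) = −(0.6500 − 1.960 × 1.2593) = −(-1.8182) = 1.8182%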